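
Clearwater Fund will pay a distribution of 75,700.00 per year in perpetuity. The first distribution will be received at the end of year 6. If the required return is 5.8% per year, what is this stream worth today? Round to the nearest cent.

Value at end of year 5: C / r = 75,700.00 / 0.058 = 1,305,172.4138
Discount to today: PV = 1,305,172.4138 / (1 + 0.058)^5 = 1,305,172.4138 / 1.325648 = 984,554.01

984554.01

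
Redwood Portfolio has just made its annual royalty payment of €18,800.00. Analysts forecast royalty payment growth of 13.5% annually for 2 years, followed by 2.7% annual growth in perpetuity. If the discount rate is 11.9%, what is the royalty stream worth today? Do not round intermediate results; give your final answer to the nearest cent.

D_1 = 21338.00000
D_2 = 24218.63000
Terminal value at year 2: TV = D_2×(1+g_2)/(r−g_2) = 24872.53301/0.092 = 270353.61967
P_0 = D_1/(1+r)^1 + D_2/(1+r)^2 + TV/(1+r)^2
    = 19068.81144 + 19341.46647 + 215909.63117 = 254319.90908

€254319.91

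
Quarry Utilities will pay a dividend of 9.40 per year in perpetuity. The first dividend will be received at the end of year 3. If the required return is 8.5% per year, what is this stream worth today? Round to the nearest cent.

93.94

Value at end of year 2: C / r = 9.40 / 0.085 = 110.5882
Discount to today: PV = 110.5882 / (1 + 0.085)^2 = 110.5882 / 1.177225 = 93.94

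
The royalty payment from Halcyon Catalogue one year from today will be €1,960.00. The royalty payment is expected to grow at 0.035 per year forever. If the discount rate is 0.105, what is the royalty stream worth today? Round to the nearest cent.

Growing perpetuity: P = D₁ / (r − g) = €1,960.0000 / (0.105 − 0.035) = €28,000.00

€28000.00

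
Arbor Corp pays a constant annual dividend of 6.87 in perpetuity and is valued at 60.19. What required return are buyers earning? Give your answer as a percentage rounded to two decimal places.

P = C/r ⇒ r = C/P = 6.87/60.19 = 0.114139

11.41%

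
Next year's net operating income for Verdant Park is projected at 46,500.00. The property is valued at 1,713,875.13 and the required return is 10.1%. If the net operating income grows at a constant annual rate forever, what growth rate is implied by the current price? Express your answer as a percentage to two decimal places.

7.39%

P = D₁/(r−g) ⇒ g = r − D₁/P = 0.101 − 46,500.00/1,713,875.13 = 0.073869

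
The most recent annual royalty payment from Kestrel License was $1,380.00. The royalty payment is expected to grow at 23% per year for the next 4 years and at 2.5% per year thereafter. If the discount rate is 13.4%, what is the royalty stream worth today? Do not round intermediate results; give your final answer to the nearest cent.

$24753.00

D_1 = 1697.40000
D_2 = 2087.80200
D_3 = 2567.99646
D_4 = 3158.63565
Terminal value at year 4: TV = D_4×(1+g_2)/(r−g_2) = 3237.60154/0.109 = 29702.76639
P_0 = D_1/(1+r)^1 + D_2/(1+r)^2 + D_3/(1+r)^3 + D_4/(1+r)^4 + TV/(1+r)^4
    = 1496.82540 + 1623.54077 + 1760.98338 + 1910.06134 + 17961.58597 = 24752.99686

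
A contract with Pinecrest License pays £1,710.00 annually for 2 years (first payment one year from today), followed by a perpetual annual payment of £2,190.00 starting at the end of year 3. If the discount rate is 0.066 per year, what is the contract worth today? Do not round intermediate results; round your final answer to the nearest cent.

PV of 2-year annuity: £1,710.00 × [1 − (1+0.066)^−2] / 0.066 = 3108.93769
Perpetuity value at year 2: £2,190.00 / 0.066 = 33181.81818
PV of perpetuity: 33181.81818 / (1+0.066)^2 = 29200.19623
Total PV = 3108.93769 + 29200.19623 = 32309.13392

£32309.13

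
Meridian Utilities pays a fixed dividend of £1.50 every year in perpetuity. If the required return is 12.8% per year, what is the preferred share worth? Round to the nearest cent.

Level perpetuity: PV = C / r = £1.50 / 0.128 = £11.72

£11.72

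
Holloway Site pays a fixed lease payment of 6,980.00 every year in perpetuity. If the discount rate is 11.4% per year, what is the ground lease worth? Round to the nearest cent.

61228.07

Level perpetuity: PV = C / r = 6,980.00 / 0.114 = 61,228.07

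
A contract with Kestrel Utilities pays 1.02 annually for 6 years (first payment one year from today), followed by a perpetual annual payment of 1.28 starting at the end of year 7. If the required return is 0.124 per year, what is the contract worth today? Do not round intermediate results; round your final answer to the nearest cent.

9.27

PV of 6-year annuity: 1.02 × [1 − (1+0.124)^−6] / 0.124 = 4.14655
Perpetuity value at year 6: 1.28 / 0.124 = 10.32258
PV of perpetuity: 10.32258 / (1+0.124)^6 = 5.11906
Total PV = 4.14655 + 5.11906 = 9.26562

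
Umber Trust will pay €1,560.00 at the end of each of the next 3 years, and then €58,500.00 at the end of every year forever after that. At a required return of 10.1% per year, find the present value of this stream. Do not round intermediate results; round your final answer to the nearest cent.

PV of 3-year annuity: €1,560.00 × [1 − (1+0.101)^−3] / 0.101 = 3872.66941
Perpetuity value at year 3: €58,500.00 / 0.101 = 579207.92079
PV of perpetuity: 579207.92079 / (1+0.101)^3 = 433982.81787
Total PV = 3872.66941 + 433982.81787 = 437855.48728

€437855.49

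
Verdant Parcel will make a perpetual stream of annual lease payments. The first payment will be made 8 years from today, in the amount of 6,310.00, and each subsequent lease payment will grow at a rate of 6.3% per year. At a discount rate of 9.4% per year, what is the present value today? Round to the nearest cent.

Value at end of year 7: C₁ / (r − g) = 6,310.00 / (0.094 − 0.063) = 203,548.3871
Discount to today: PV = 203,548.3871 / (1 + 0.094)^7 = 203,548.3871 / 1.875518 = 108,529.15

108529.15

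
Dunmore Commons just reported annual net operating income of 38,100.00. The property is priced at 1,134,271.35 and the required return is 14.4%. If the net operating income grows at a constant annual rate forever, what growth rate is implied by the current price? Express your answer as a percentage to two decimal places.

10.68%

P = D₀(1+g)/(r−g) ⇒ P(r−g) = D₀(1+g) ⇒ g(P+D₀) = P·r − D₀
g = (P·r − D₀)/(P + D₀) = (1,134,271.35×0.144 − 38,100.00) / (1,134,271.35 + 38,100.00) = 0.106822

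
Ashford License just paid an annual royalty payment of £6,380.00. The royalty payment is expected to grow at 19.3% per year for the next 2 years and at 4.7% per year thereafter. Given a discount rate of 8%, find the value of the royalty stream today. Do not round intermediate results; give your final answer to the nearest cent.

£261826.68

D_1 = 7611.34000
D_2 = 9080.32862
Terminal value at year 2: TV = D_2×(1+g_2)/(r−g_2) = 9507.10407/0.033 = 288094.06258
P_0 = D_1/(1+r)^1 + D_2/(1+r)^2 + TV/(1+r)^2
    = 7047.53704 + 7784.91823 + 246994.22375 = 261826.67901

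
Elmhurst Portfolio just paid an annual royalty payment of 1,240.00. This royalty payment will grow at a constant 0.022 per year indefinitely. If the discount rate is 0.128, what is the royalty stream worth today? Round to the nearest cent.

11955.47

D₁ = D₀ × (1 + g) = 1,240.00 × 1.022 = 1,267.2800
Growing perpetuity: P = D₁ / (r − g) = 1,267.2800 / (0.128 − 0.022) = 11,955.47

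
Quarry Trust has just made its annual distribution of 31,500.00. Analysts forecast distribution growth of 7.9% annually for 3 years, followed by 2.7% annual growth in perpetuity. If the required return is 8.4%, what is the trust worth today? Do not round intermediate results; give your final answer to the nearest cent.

653366.12

D_1 = 33988.50000
D_2 = 36673.59150
D_3 = 39570.80523
Terminal value at year 3: TV = D_3×(1+g_2)/(r−g_2) = 40639.21697/0.057 = 712968.71877
P_0 = D_1/(1+r)^1 + D_2/(1+r)^2 + D_3/(1+r)^3 + TV/(1+r)^3
    = 31354.70480 + 31210.07977 + 31066.12184 + 559735.21284 = 653366.11926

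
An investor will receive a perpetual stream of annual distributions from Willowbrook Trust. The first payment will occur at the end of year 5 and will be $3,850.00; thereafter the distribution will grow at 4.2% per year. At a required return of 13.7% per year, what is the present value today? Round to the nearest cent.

Value at end of year 4: C₁ / (r − g) = $3,850.00 / (0.137 − 0.042) = $40,526.3158
Discount to today: PV = $40,526.3158 / (1 + 0.137)^4 = $40,526.3158 / 1.671252 = $24,249.08

$24249.08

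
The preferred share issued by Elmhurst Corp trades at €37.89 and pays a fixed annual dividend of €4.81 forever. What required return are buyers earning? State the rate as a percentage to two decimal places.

P = C/r ⇒ r = C/P = €4.81/€37.89 = 0.126946

12.69%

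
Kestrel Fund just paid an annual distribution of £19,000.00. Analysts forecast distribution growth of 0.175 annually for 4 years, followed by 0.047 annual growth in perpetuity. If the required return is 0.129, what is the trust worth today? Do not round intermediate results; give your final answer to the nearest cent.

£368681.10

D_1 = 22325.00000
D_2 = 26231.87500
D_3 = 30822.45312
D_4 = 36216.38242
Terminal value at year 4: TV = D_4×(1+g_2)/(r−g_2) = 37918.55240/0.082 = 462421.37068
P_0 = D_1/(1+r)^1 + D_2/(1+r)^2 + D_3/(1+r)^3 + D_4/(1+r)^4 + TV/(1+r)^4
    = 19774.13640 + 20579.81424 + 21418.31863 + 22290.98706 + 284617.84692 = 368681.10325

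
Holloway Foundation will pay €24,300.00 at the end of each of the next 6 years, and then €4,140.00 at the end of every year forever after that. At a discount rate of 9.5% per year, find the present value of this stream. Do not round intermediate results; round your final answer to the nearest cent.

€132682.63

PV of 6-year annuity: €24,300.00 × [1 − (1+0.095)^−6] / 0.095 = 107401.75663
Perpetuity value at year 6: €4,140.00 / 0.095 = 43578.94737
PV of perpetuity: 43578.94737 / (1+0.095)^6 = 25280.87031
Total PV = 107401.75663 + 25280.87031 = 132682.62694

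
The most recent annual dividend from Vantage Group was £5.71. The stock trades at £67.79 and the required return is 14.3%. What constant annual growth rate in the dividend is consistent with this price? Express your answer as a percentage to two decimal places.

5.42%

P = D₀(1+g)/(r−g) ⇒ P(r−g) = D₀(1+g) ⇒ g(P+D₀) = P·r − D₀
g = (P·r − D₀)/(P + D₀) = (£67.79×0.143 − £5.71) / (£67.79 + £5.71) = 0.054204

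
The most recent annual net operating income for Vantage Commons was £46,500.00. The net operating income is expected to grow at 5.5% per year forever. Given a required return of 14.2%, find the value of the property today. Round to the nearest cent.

£563879.31

D₁ = D₀ × (1 + g) = £46,500.00 × 1.055 = £49,057.5000
Growing perpetuity: P = D₁ / (r − g) = £49,057.5000 / (0.142 − 0.055) = £563,879.31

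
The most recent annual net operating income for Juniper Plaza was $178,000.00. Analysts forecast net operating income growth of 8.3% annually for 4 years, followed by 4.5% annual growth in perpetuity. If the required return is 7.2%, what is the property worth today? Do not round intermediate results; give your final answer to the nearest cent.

$7906862.83

D_1 = 192774.00000
D_2 = 208774.24200
D_3 = 226102.50409
D_4 = 244869.01193
Terminal value at year 4: TV = D_4×(1+g_2)/(r−g_2) = 255888.11746/0.027 = 9477337.68377
P_0 = D_1/(1+r)^1 + D_2/(1+r)^2 + D_3/(1+r)^3 + D_4/(1+r)^4 + TV/(1+r)^4
    = 179826.49254 + 181671.72707 + 183535.89591 + 185419.19335 + 7176409.52038 = 7906862.82925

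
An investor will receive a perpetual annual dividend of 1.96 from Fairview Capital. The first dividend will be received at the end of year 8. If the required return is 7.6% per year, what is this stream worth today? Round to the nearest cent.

Value at end of year 7: C / r = 1.96 / 0.076 = 25.7895
Discount to today: PV = 25.7895 / (1 + 0.076)^7 = 25.7895 / 1.669882 = 15.44

15.44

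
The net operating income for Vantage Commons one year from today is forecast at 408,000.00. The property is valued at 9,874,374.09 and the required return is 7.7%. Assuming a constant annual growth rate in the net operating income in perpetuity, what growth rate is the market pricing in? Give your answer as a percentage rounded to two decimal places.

3.57%

P = D₁/(r−g) ⇒ g = r − D₁/P = 0.077 − 408,000.00/9,874,374.09 = 0.035681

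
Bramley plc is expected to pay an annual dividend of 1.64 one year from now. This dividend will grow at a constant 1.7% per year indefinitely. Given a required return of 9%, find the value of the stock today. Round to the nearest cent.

Growing perpetuity: P = D₁ / (r − g) = 1.6400 / (0.09 − 0.017) = 22.47

22.47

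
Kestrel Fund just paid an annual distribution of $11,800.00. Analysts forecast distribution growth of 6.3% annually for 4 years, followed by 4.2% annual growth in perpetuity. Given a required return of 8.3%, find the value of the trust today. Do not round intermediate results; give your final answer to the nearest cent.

$323406.81

D_1 = 12543.40000
D_2 = 13333.63420
D_3 = 14173.65315
D_4 = 15066.59330
Terminal value at year 4: TV = D_4×(1+g_2)/(r−g_2) = 15699.39022/0.041 = 382911.95664
P_0 = D_1/(1+r)^1 + D_2/(1+r)^2 + D_3/(1+r)^3 + D_4/(1+r)^4 + TV/(1+r)^4
    = 11582.08680 + 11368.19784 + 11158.25882 + 10952.19680 + 278346.07468 = 323406.81494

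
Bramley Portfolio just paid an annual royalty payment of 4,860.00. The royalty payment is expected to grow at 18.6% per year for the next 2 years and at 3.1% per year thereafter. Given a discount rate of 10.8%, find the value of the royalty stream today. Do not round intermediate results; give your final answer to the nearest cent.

85328.44

D_1 = 5763.96000
D_2 = 6836.05656
Terminal value at year 2: TV = D_2×(1+g_2)/(r−g_2) = 7047.97431/0.077 = 91532.13394
P_0 = D_1/(1+r)^1 + D_2/(1+r)^2 + TV/(1+r)^2
    = 5202.12996 + 5568.34489 + 74557.96858 = 85328.44343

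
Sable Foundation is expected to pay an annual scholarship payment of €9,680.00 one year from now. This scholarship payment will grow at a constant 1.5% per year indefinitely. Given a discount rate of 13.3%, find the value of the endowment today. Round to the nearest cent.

€82033.90

Growing perpetuity: P = D₁ / (r − g) = €9,680.0000 / (0.133 − 0.015) = €82,033.90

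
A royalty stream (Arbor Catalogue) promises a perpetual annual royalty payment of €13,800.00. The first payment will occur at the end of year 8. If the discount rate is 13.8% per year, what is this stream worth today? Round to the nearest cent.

€40457.98

Value at end of year 7: C / r = €13,800.00 / 0.138 = €100,000.0000
Discount to today: PV = €100,000.0000 / (1 + 0.138)^7 = €100,000.0000 / 2.471700 = €40,457.98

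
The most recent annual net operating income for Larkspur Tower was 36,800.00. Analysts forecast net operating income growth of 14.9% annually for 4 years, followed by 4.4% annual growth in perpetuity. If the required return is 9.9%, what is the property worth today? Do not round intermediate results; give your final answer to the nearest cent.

999315.14

D_1 = 42283.20000
D_2 = 48583.39680
D_3 = 55822.32292
D_4 = 64139.84904
Terminal value at year 4: TV = D_4×(1+g_2)/(r−g_2) = 66962.00240/0.055 = 1217490.95266
P_0 = D_1/(1+r)^1 + D_2/(1+r)^2 + D_3/(1+r)^3 + D_4/(1+r)^4 + TV/(1+r)^4
    = 38474.24932 + 40224.67012 + 42054.72791 + 43968.04583 + 834593.45176 = 999315.14494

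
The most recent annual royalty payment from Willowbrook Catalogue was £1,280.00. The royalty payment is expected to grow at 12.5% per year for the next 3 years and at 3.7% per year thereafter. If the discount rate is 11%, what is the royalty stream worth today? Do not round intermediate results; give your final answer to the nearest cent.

£22874.89

D_1 = 1440.00000
D_2 = 1620.00000
D_3 = 1822.50000
Terminal value at year 3: TV = D_3×(1+g_2)/(r−g_2) = 1889.93250/0.073 = 25889.48630
P_0 = D_1/(1+r)^1 + D_2/(1+r)^2 + D_3/(1+r)^3 + TV/(1+r)^3
    = 1297.29730 + 1314.82834 + 1332.59629 + 18930.16925 = 22874.89118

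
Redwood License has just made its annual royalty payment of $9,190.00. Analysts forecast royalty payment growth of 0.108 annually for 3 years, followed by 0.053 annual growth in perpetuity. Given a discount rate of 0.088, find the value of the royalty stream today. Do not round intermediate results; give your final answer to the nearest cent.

$320613.28

D_1 = 10182.52000
D_2 = 11282.23216
D_3 = 12500.71323
Terminal value at year 3: TV = D_3×(1+g_2)/(r−g_2) = 13163.25103/0.035 = 376092.88670
P_0 = D_1/(1+r)^1 + D_2/(1+r)^2 + D_3/(1+r)^3 + TV/(1+r)^3
    = 9358.93382 + 9530.97305 + 9706.17476 + 292017.20060 = 320613.28223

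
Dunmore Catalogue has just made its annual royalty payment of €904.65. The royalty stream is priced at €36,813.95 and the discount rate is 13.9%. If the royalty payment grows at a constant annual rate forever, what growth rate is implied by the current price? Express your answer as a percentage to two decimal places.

11.17%

P = D₀(1+g)/(r−g) ⇒ P(r−g) = D₀(1+g) ⇒ g(P+D₀) = P·r − D₀
g = (P·r − D₀)/(P + D₀) = (€36,813.95×0.139 − €904.65) / (€36,813.95 + €904.65) = 0.111682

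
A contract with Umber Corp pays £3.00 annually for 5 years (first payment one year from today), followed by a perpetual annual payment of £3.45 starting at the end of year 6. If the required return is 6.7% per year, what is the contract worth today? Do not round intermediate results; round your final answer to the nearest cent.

PV of 5-year annuity: £3.00 × [1 − (1+0.067)^−5] / 0.067 = 12.40003
Perpetuity value at year 5: £3.45 / 0.067 = 51.49254
PV of perpetuity: 51.49254 / (1+0.067)^5 = 37.23250
Total PV = 12.40003 + 37.23250 = 49.63253

£49.63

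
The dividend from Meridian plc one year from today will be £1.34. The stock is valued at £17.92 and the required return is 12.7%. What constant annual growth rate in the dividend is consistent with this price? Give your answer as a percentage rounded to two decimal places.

P = D₁/(r−g) ⇒ g = r − D₁/P = 0.127 − £1.34/£17.92 = 0.052223

5.22%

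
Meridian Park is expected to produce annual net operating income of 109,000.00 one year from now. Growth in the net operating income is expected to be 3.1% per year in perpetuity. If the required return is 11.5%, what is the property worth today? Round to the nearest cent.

Growing perpetuity: P = D₁ / (r − g) = 109,000.0000 / (0.115 − 0.031) = 1,297,619.05

1297619.05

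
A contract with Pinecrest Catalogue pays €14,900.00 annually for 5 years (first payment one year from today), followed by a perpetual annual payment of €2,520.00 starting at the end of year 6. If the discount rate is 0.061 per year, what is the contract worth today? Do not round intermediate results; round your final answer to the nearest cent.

PV of 5-year annuity: €14,900.00 × [1 − (1+0.061)^−5] / 0.061 = 62593.84378
Perpetuity value at year 5: €2,520.00 / 0.061 = 41311.47541
PV of perpetuity: 41311.47541 / (1+0.061)^5 = 30725.13404
Total PV = 62593.84378 + 30725.13404 = 93318.97783

€93318.98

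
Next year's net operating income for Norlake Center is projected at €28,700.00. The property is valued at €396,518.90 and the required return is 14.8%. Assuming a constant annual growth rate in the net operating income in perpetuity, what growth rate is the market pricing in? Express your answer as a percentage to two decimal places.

7.56%

P = D₁/(r−g) ⇒ g = r − D₁/P = 0.148 − €28,700.00/€396,518.90 = 0.075620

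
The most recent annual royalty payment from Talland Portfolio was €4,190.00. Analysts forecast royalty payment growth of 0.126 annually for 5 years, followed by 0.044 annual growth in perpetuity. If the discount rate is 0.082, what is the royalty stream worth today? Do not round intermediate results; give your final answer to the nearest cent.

€164152.01

D_1 = 4717.94000
D_2 = 5312.40044
D_3 = 5981.76290
D_4 = 6735.46502
D_5 = 7584.13361
Terminal value at year 5: TV = D_5×(1+g_2)/(r−g_2) = 7917.83549/0.038 = 208364.09189
P_0 = D_1/(1+r)^1 + D_2/(1+r)^2 + D_3/(1+r)^3 + D_4/(1+r)^4 + D_5/(1+r)^5 + TV/(1+r)^5
    = 4360.38817 + 4537.70525 + 4722.23300 + 4914.26466 + 5114.10537 + 140503.31589 = 164152.01234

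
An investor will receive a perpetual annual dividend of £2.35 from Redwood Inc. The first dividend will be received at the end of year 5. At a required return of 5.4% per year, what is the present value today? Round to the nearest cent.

£35.26

Value at end of year 4: C / r = £2.35 / 0.054 = £43.5185
Discount to today: PV = £43.5185 / (1 + 0.054)^4 = £43.5185 / 1.234134 = £35.26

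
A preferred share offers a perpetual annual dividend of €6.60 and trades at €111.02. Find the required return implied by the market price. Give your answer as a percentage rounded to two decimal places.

5.94%

P = C/r ⇒ r = C/P = €6.60/€111.02 = 0.059449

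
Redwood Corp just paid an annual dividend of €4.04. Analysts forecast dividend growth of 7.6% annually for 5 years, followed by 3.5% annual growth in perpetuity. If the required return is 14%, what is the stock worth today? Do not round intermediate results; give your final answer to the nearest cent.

D_1 = 4.34704
D_2 = 4.67742
D_3 = 5.03290
D_4 = 5.41540
D_5 = 5.82697
Terminal value at year 5: TV = D_5×(1+g_2)/(r−g_2) = 6.03091/0.105 = 57.43727
P_0 = D_1/(1+r)^1 + D_2/(1+r)^2 + D_3/(1+r)^3 + D_4/(1+r)^4 + D_5/(1+r)^5 + TV/(1+r)^5
    = 3.81319 + 3.59912 + 3.39706 + 3.20635 + 3.02635 + 29.83112 = 46.87319

€46.87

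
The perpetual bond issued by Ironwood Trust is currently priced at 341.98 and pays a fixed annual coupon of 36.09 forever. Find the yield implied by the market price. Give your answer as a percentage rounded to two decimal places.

P = C/r ⇒ r = C/P = 36.09/341.98 = 0.105532

10.55%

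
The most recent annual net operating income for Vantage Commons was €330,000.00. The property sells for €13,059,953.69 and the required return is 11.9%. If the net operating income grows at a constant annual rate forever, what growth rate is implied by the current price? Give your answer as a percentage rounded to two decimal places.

9.14%

P = D₀(1+g)/(r−g) ⇒ P(r−g) = D₀(1+g) ⇒ g(P+D₀) = P·r − D₀
g = (P·r − D₀)/(P + D₀) = (€13,059,953.69×0.119 − €330,000.00) / (€13,059,953.69 + €330,000.00) = 0.091422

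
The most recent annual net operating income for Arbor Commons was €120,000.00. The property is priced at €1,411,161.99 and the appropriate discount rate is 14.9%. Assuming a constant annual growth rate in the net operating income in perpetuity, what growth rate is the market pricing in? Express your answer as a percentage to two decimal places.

5.90%

P = D₀(1+g)/(r−g) ⇒ P(r−g) = D₀(1+g) ⇒ g(P+D₀) = P·r − D₀
g = (P·r − D₀)/(P + D₀) = (€1,411,161.99×0.149 − €120,000.00) / (€1,411,161.99 + €120,000.00) = 0.058951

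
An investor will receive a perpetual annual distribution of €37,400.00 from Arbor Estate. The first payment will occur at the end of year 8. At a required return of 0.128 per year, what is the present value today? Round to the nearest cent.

€125747.09

Value at end of year 7: C / r = €37,400.00 / 0.128 = €292,187.5000
Discount to today: PV = €292,187.5000 / (1 + 0.128)^7 = €292,187.5000 / 2.323612 = €125,747.09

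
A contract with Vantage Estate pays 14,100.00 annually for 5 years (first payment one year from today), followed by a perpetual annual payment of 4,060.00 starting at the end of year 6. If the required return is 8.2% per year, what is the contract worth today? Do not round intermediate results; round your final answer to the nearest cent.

89388.58

PV of 5-year annuity: 14,100.00 × [1 − (1+0.082)^−5] / 0.082 = 56001.69916
Perpetuity value at year 5: 4,060.00 / 0.082 = 49512.19512
PV of perpetuity: 49512.19512 / (1+0.082)^5 = 33386.88316
Total PV = 56001.69916 + 33386.88316 = 89388.58233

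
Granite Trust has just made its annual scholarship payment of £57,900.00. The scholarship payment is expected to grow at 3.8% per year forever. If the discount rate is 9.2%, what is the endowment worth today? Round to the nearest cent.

D₁ = D₀ × (1 + g) = £57,900.00 × 1.038 = £60,100.2000
Growing perpetuity: P = D₁ / (r − g) = £60,100.2000 / (0.092 − 0.038) = £1,112,966.67

£1112966.67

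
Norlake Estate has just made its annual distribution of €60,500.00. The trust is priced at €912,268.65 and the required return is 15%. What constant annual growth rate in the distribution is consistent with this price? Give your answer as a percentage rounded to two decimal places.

P = D₀(1+g)/(r−g) ⇒ P(r−g) = D₀(1+g) ⇒ g(P+D₀) = P·r − D₀
g = (P·r − D₀)/(P + D₀) = (€912,268.65×0.15 − €60,500.00) / (€912,268.65 + €60,500.00) = 0.078477

7.85%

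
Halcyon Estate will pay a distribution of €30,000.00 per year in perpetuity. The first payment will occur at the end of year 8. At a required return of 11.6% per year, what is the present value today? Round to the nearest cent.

Value at end of year 7: C / r = €30,000.00 / 0.116 = €258,620.6897
Discount to today: PV = €258,620.6897 / (1 + 0.116)^7 = €258,620.6897 / 2.156003 = €119,953.77

€119953.77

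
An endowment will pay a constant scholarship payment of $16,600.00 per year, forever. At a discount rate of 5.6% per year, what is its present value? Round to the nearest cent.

$296428.57

Level perpetuity: PV = C / r = $16,600.00 / 0.056 = $296,428.57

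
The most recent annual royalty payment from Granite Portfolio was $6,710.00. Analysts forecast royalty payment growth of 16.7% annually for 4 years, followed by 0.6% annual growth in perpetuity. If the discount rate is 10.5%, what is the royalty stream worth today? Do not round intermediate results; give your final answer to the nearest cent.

D_1 = 7830.57000
D_2 = 9138.27519
D_3 = 10664.36715
D_4 = 12445.31646
Terminal value at year 4: TV = D_4×(1+g_2)/(r−g_2) = 12519.98836/0.099 = 126464.52888
P_0 = D_1/(1+r)^1 + D_2/(1+r)^2 + D_3/(1+r)^3 + D_4/(1+r)^4 + TV/(1+r)^4
    = 7086.48869 + 7484.10163 + 7904.02407 + 8347.50778 + 84824.16992 = 115646.29208

$115646.29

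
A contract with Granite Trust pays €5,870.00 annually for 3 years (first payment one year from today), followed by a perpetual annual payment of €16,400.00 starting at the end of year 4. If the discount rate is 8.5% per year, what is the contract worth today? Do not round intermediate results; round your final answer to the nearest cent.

PV of 3-year annuity: €5,870.00 × [1 − (1+0.085)^−3] / 0.085 = 14992.11132
Perpetuity value at year 3: €16,400.00 / 0.085 = 192941.17647
PV of perpetuity: 192941.17647 / (1+0.085)^3 = 151055.20958
Total PV = 14992.11132 + 151055.20958 = 166047.32090

€166047.32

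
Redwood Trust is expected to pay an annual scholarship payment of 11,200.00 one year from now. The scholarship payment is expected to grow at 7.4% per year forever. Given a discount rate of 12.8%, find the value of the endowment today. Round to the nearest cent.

Growing perpetuity: P = D₁ / (r − g) = 11,200.0000 / (0.128 − 0.074) = 207,407.41

207407.41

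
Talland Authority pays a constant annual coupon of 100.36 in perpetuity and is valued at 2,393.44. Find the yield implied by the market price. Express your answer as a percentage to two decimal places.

4.19%

P = C/r ⇒ r = C/P = 100.36/2,393.44 = 0.041931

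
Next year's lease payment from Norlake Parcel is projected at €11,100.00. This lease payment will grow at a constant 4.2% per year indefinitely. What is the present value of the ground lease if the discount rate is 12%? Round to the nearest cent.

€142307.69

Growing perpetuity: P = D₁ / (r − g) = €11,100.0000 / (0.12 − 0.042) = €142,307.69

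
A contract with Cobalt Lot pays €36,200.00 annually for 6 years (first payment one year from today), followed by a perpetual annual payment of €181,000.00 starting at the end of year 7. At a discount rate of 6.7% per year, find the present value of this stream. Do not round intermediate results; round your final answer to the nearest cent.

PV of 6-year annuity: €36,200.00 × [1 − (1+0.067)^−6] / 0.067 = 174158.44501
Perpetuity value at year 6: €181,000.00 / 0.067 = 2701492.53731
PV of perpetuity: 2701492.53731 / (1+0.067)^6 = 1830700.31229
Total PV = 174158.44501 + 1830700.31229 = 2004858.75729

€2004858.76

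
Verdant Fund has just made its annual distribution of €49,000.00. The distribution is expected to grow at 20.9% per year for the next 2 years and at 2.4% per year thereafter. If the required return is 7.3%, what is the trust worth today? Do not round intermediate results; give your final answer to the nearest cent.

€1417448.28

D_1 = 59241.00000
D_2 = 71622.36900
Terminal value at year 2: TV = D_2×(1+g_2)/(r−g_2) = 73341.30586/0.049 = 1496761.34400
P_0 = D_1/(1+r)^1 + D_2/(1+r)^2 + TV/(1+r)^2
    = 55210.62442 + 62208.42956 + 1300029.22188 = 1417448.27586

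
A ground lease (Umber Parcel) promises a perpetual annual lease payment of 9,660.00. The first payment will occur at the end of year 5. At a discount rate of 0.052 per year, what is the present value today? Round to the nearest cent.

Value at end of year 4: C / r = 9,660.00 / 0.052 = 185,769.2308
Discount to today: PV = 185,769.2308 / (1 + 0.052)^4 = 185,769.2308 / 1.224794 = 151,673.89

151673.89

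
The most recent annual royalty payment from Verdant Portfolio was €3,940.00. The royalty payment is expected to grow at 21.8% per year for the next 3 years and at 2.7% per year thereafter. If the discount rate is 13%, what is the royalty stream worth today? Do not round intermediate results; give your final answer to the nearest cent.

D_1 = 4798.92000
D_2 = 5845.08456
D_3 = 7119.31299
Terminal value at year 3: TV = D_3×(1+g_2)/(r−g_2) = 7311.53444/0.103 = 70985.77131
P_0 = D_1/(1+r)^1 + D_2/(1+r)^2 + D_3/(1+r)^3 + TV/(1+r)^3
    = 4246.83186 + 4577.55859 + 4934.04103 + 49196.70033 = 62955.13180

€62955.13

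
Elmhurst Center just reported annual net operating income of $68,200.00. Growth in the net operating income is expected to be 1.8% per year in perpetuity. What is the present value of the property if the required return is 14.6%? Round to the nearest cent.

D₁ = D₀ × (1 + g) = $68,200.00 × 1.018 = $69,427.6000
Growing perpetuity: P = D₁ / (r − g) = $69,427.6000 / (0.146 − 0.018) = $542,403.13

$542403.13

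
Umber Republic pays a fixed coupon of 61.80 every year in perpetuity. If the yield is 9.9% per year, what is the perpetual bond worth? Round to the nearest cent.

Level perpetuity: PV = C / r = 61.80 / 0.099 = 624.24

624.24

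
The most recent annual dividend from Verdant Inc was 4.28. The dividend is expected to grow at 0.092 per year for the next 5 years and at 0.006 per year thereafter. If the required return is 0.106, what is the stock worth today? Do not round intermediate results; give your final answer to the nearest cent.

61.00

D_1 = 4.67376
D_2 = 5.10375
D_3 = 5.57329
D_4 = 6.08603
D_5 = 6.64595
Terminal value at year 5: TV = D_5×(1+g_2)/(r−g_2) = 6.68582/0.1 = 66.85824
P_0 = D_1/(1+r)^1 + D_2/(1+r)^2 + D_3/(1+r)^3 + D_4/(1+r)^4 + D_5/(1+r)^5 + TV/(1+r)^5
    = 4.22582 + 4.17233 + 4.11952 + 4.06737 + 4.01589 + 40.39981 = 61.00074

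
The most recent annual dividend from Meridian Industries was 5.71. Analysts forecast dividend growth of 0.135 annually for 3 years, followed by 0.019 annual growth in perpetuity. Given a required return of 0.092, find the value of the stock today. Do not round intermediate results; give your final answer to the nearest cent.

D_1 = 6.48085
D_2 = 7.35576
D_3 = 8.34879
Terminal value at year 3: TV = D_3×(1+g_2)/(r−g_2) = 8.50742/0.073 = 116.54000
P_0 = D_1/(1+r)^1 + D_2/(1+r)^2 + D_3/(1+r)^3 + TV/(1+r)^3
    = 5.93484 + 6.16854 + 6.41144 + 89.49672 = 108.01155

108.01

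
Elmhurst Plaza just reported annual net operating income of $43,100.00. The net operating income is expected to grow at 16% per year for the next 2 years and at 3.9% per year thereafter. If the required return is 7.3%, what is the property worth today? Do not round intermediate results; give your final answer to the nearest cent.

$1636292.53

D_1 = 49996.00000
D_2 = 57995.36000
Terminal value at year 2: TV = D_2×(1+g_2)/(r−g_2) = 60257.17904/0.034 = 1772269.97176
P_0 = D_1/(1+r)^1 + D_2/(1+r)^2 + TV/(1+r)^2
    = 46594.59459 + 50372.53470 + 1539325.39853 = 1636292.52782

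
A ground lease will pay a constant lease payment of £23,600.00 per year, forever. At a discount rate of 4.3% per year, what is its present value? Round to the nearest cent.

Level perpetuity: PV = C / r = £23,600.00 / 0.043 = £548,837.21

£548837.21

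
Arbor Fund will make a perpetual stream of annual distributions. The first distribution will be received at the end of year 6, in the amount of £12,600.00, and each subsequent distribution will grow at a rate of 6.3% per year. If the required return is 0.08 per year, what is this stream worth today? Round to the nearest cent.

Value at end of year 5: C₁ / (r − g) = £12,600.00 / (0.08 − 0.063) = £741,176.4706
Discount to today: PV = £741,176.4706 / (1 + 0.08)^5 = £741,176.4706 / 1.469328 = £504,432.25

£504432.25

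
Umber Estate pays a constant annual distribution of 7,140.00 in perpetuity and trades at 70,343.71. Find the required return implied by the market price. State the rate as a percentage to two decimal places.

10.15%

P = C/r ⇒ r = C/P = 7,140.00/70,343.71 = 0.101502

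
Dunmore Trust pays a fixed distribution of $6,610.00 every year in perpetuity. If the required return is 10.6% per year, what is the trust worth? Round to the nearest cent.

Level perpetuity: PV = C / r = $6,610.00 / 0.106 = $62,358.49

$62358.49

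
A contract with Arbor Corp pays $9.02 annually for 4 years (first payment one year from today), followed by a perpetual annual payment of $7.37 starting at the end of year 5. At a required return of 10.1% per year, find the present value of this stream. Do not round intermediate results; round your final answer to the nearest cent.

$78.19

PV of 4-year annuity: $9.02 × [1 − (1+0.101)^−4] / 0.101 = 28.53040
Perpetuity value at year 4: $7.37 / 0.101 = 72.97030
PV of perpetuity: 72.97030 / (1+0.101)^4 = 49.65887
Total PV = 28.53040 + 49.65887 = 78.18927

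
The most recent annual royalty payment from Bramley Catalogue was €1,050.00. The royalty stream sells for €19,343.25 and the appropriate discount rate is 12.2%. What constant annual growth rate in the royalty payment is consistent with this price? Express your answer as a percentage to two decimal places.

6.42%

P = D₀(1+g)/(r−g) ⇒ P(r−g) = D₀(1+g) ⇒ g(P+D₀) = P·r − D₀
g = (P·r − D₀)/(P + D₀) = (€19,343.25×0.122 − €1,050.00) / (€19,343.25 + €1,050.00) = 0.064231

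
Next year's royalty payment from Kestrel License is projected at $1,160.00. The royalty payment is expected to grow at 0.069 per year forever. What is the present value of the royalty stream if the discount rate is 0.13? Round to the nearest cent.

$19016.39

Growing perpetuity: P = D₁ / (r − g) = $1,160.0000 / (0.13 − 0.069) = $19,016.39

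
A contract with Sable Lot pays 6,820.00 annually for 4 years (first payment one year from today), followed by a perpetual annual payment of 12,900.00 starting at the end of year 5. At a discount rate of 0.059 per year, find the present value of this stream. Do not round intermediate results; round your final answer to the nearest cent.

PV of 4-year annuity: 6,820.00 × [1 − (1+0.059)^−4] / 0.059 = 23686.23465
Perpetuity value at year 4: 12,900.00 / 0.059 = 218644.06780
PV of perpetuity: 218644.06780 / (1+0.059)^4 = 173841.65914
Total PV = 23686.23465 + 173841.65914 = 197527.89379

197527.89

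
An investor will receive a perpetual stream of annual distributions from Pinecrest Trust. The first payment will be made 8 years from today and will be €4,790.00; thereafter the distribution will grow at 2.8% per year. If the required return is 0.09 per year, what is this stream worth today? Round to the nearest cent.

Value at end of year 7: C₁ / (r − g) = €4,790.00 / (0.09 − 0.028) = €77,258.0645
Discount to today: PV = €77,258.0645 / (1 + 0.09)^7 = €77,258.0645 / 1.828039 = €42,262.81

€42262.81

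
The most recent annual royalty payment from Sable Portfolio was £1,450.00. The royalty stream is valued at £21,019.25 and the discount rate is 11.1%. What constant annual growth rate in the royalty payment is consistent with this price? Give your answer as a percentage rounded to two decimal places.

3.93%

P = D₀(1+g)/(r−g) ⇒ P(r−g) = D₀(1+g) ⇒ g(P+D₀) = P·r − D₀
g = (P·r − D₀)/(P + D₀) = (£21,019.25×0.111 − £1,450.00) / (£21,019.25 + £1,450.00) = 0.039304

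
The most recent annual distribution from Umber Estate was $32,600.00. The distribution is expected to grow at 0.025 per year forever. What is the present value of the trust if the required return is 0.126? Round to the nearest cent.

D₁ = D₀ × (1 + g) = $32,600.00 × 1.025 = $33,415.0000
Growing perpetuity: P = D₁ / (r − g) = $33,415.0000 / (0.126 − 0.025) = $330,841.58

$330841.58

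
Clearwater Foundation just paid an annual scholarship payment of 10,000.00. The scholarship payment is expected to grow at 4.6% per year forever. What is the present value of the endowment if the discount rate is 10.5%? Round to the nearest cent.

177288.14

D₁ = D₀ × (1 + g) = 10,000.00 × 1.046 = 10,460.0000
Growing perpetuity: P = D₁ / (r − g) = 10,460.0000 / (0.105 − 0.046) = 177,288.14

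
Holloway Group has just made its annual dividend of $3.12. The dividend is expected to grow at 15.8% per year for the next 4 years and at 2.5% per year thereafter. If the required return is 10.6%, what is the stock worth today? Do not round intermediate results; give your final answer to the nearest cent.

D_1 = 3.61296
D_2 = 4.18381
D_3 = 4.84485
D_4 = 5.61034
Terminal value at year 4: TV = D_4×(1+g_2)/(r−g_2) = 5.75059/0.081 = 70.99499
P_0 = D_1/(1+r)^1 + D_2/(1+r)^2 + D_3/(1+r)^3 + D_4/(1+r)^4 + TV/(1+r)^4
    = 3.26669 + 3.42028 + 3.58109 + 3.74946 + 47.44683 = 61.46434

$61.46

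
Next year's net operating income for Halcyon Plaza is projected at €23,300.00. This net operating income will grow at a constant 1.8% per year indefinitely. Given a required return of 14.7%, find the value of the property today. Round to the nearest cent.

Growing perpetuity: P = D₁ / (r − g) = €23,300.0000 / (0.147 − 0.018) = €180,620.16

€180620.16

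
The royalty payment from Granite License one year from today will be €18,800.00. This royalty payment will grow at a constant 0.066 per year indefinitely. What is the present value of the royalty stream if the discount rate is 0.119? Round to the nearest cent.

€354716.98

Growing perpetuity: P = D₁ / (r − g) = €18,800.0000 / (0.119 − 0.066) = €354,716.98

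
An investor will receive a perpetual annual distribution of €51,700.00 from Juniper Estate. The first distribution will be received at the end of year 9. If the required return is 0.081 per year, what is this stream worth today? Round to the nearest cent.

€342294.54

Value at end of year 8: C / r = €51,700.00 / 0.081 = €638,271.6049
Discount to today: PV = €638,271.6049 / (1 + 0.081)^8 = €638,271.6049 / 1.864685 = €342,294.54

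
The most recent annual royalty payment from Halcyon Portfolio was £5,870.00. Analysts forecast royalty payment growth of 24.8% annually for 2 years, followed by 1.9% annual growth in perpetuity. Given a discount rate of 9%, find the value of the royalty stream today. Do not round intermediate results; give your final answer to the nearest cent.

£124856.93

D_1 = 7325.76000
D_2 = 9142.54848
Terminal value at year 2: TV = D_2×(1+g_2)/(r−g_2) = 9316.25690/0.071 = 131214.88593
P_0 = D_1/(1+r)^1 + D_2/(1+r)^2 + TV/(1+r)^2
    = 6720.88073 + 7695.10014 + 110440.94431 = 124856.92518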